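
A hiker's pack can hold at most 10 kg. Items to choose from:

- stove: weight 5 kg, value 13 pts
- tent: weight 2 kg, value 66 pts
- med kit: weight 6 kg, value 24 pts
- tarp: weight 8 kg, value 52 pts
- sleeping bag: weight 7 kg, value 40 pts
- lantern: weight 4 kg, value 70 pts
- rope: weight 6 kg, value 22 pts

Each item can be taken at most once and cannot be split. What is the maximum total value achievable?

Check high-value combinations within 10 kg:
- tent+lantern: weight 2+4=6, value 66+70=136
- tent+tarp: weight 2+8=10, value 66+52=118
- tent+sleeping bag: weight 2+7=9, value 66+40=106
Best: 136 pts.

136 pts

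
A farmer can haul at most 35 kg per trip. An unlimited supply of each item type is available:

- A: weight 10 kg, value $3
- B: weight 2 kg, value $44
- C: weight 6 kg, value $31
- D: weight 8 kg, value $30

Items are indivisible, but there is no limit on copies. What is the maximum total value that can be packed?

$748

Best value-per-unit is B at 44/2, and filling with it alone uses weight 17×2=34. No mix of the others beats 17×44 = 748.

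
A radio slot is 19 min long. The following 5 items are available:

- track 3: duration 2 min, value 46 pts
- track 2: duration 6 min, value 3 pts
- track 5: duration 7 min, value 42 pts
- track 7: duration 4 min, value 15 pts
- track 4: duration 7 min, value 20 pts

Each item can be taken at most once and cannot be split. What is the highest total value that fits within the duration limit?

This is a 0/1 knapsack; check combinations near the capacity.
- track 3+track 5+track 4: duration 2+7+7=16, value 46+42+20=108
- track 3+track 2+track 5+track 7: duration 2+6+7+4=19, value 46+3+42+15=106
- track 3+track 5+track 7: duration 2+7+4=13, value 46+42+15=103
- track 3+track 2+track 5: duration 2+6+7=15, value 46+3+42=91
- track 3+track 5: duration 2+7=9, value 46+42=88
Best: 108 pts.

108 pts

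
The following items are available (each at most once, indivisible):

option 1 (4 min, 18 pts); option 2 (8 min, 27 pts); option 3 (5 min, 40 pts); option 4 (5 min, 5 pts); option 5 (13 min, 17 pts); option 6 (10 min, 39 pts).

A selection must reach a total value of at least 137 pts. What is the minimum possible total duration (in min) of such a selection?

Subsets with value ≥ 137, sorted by total duration:
- option 1+option 2+option 3+option 5+option 6: duration 40, value 141
- option 1+option 2+option 3+option 4+option 5+option 6: duration 45, value 146
Minimum duration: 40 min.

40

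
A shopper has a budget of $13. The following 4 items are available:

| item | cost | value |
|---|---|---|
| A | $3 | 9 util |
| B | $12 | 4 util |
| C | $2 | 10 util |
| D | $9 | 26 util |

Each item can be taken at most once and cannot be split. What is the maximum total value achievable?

Check high-value combinations within $13:
- C+D: cost 2+9=11, value 10+26=36
- A+D: cost 3+9=12, value 9+26=35
- D: cost 9, value 26
- A+C: cost 3+2=5, value 9+10=19
- C: cost 2, value 10
Best: 36 util.

36 util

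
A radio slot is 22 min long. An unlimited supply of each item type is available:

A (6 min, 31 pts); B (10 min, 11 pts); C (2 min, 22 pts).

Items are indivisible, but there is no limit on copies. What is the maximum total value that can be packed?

Best value-per-unit is C at 22/2, and filling with it alone uses duration 11×2=22. No mix of the others beats 11×22 = 242.

242 pts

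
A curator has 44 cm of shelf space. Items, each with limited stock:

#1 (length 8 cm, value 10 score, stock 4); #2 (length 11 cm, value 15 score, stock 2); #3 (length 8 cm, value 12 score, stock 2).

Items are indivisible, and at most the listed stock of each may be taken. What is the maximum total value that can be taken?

59 score

Best selections within length 44 and stock limits:
- 2×#1 + 1×#2 + 2×#3: length 43, value 59
- 3×#1 + 1×#2 + 1×#3: length 43, value 57
- 4×#1 + 1×#2: length 43, value 55
Best: 59 score.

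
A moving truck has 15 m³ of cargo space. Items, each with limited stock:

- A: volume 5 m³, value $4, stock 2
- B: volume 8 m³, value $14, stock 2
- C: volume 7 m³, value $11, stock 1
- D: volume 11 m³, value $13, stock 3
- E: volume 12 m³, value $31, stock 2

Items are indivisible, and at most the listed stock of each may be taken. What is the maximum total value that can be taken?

$31

Best selections within volume 15 and stock limits:
- 1×E: volume 12, value 31
- 1×B + 1×C: volume 15, value 25
- 1×A + 1×B: volume 13, value 18
Best: $31.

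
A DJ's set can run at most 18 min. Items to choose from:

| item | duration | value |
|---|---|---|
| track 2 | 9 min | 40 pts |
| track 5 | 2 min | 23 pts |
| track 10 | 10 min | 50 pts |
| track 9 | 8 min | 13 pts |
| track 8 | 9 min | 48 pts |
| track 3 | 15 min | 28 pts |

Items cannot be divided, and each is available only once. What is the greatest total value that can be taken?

Check high-value combinations within 18 min:
- track 2+track 8: duration 9+9=18, value 40+48=88
- track 5+track 10: duration 2+10=12, value 23+50=73
- track 5+track 8: duration 2+9=11, value 23+48=71
- track 2+track 5: duration 9+2=11, value 40+23=63
- track 10+track 9: duration 10+8=18, value 50+13=63
Best: 88 pts.

88 pts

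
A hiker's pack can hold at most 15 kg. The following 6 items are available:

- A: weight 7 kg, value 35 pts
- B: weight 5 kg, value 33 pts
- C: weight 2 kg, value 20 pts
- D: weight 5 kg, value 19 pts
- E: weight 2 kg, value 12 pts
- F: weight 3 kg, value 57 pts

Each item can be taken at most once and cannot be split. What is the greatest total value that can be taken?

129 pts

This is a 0/1 knapsack; check combinations near the capacity.
- B+C+D+F: weight 5+2+5+3=15, value 33+20+19+57=129
- A+B+F: weight 7+5+3=15, value 35+33+57=125
- A+C+E+F: weight 7+2+2+3=14, value 35+20+12+57=124
Best: 129 pts.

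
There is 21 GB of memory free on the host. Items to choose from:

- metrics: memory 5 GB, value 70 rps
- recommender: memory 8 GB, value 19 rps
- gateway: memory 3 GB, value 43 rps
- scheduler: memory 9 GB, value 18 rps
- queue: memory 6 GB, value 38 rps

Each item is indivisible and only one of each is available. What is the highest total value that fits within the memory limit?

Check high-value combinations within 21 GB:
- metrics+gateway+queue: memory 5+3+6=14, value 70+43+38=151
- metrics+recommender+gateway: memory 5+8+3=16, value 70+19+43=132
- metrics+gateway+scheduler: memory 5+3+9=17, value 70+43+18=131
- metrics+recommender+queue: memory 5+8+6=19, value 70+19+38=127
- metrics+scheduler+queue: memory 5+9+6=20, value 70+18+38=126
Best: 151 rps.

151 rps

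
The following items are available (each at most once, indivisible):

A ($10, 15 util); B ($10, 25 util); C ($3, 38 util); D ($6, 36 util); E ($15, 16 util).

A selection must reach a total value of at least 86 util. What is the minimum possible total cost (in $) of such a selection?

19

Subsets with value ≥ 86, sorted by total cost:
- B+C+D: cost 19, value 99
- A+C+D: cost 19, value 89
- C+D+E: cost 24, value 90
Minimum cost: 19 $.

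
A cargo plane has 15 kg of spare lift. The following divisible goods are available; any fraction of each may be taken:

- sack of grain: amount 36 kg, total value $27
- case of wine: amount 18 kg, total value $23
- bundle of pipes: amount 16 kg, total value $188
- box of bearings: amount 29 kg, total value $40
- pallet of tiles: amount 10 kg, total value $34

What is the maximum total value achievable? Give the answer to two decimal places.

Take in order of value per unit:
- bundle of pipes (188/16 per unit): 15 of 16 → value 15×188/16 = 176.2500, running total 176.25
Total 176.25.

176.25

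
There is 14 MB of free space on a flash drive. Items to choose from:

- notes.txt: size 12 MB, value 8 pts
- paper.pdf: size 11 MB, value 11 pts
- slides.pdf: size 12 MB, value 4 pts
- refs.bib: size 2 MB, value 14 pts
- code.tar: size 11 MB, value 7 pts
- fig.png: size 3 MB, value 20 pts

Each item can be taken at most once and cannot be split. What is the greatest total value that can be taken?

34 pts

This is a 0/1 knapsack; check combinations near the capacity.
- refs.bib+fig.png: size 2+3=5, value 14+20=34
- paper.pdf+fig.png: size 11+3=14, value 11+20=31
- code.tar+fig.png: size 11+3=14, value 7+20=27
- paper.pdf+refs.bib: size 11+2=13, value 11+14=25
Best: 34 pts.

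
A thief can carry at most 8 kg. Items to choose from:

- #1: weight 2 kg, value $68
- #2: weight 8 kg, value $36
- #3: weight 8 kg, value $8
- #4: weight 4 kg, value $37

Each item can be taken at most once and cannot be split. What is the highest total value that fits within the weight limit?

$105

This is a 0/1 knapsack; check combinations near the capacity.
- #1+#4: weight 2+4=6, value 68+37=105
- #1: weight 2, value 68
- #4: weight 4, value 37
- #2: weight 8, value 36
Best: $105.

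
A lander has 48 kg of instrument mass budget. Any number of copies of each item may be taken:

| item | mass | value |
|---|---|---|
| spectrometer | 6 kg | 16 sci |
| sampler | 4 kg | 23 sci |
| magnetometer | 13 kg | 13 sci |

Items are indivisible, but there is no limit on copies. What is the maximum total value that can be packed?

276 sci

Best value-per-unit is sampler at 23/4, and filling with it alone uses mass 12×4=48. No mix of the others beats 12×23 = 276.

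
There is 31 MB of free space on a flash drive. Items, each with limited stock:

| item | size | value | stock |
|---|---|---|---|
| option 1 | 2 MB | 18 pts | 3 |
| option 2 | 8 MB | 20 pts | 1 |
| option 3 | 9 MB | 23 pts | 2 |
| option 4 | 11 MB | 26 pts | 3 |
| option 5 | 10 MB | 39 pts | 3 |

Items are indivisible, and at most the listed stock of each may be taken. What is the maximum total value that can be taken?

132 pts

Top feasible selections:
- 3×option 1 + 2×option 5: size 26, value 132
- 3×option 1 + 1×option 4 + 1×option 5: size 27, value 119
- 1×option 1 + 1×option 3 + 2×option 5: size 31, value 119
- 2×option 1 + 1×option 2 + 1×option 3 + 1×option 5: size 31, value 118
Best: 132 pts.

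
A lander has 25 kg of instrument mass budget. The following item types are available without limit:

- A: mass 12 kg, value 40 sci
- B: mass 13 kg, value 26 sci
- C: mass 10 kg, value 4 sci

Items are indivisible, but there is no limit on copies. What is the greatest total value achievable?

80 sci

Best value-per-unit is A at 40/12, and filling with it alone uses mass 2×12=24. No mix of the others beats 2×40 = 80.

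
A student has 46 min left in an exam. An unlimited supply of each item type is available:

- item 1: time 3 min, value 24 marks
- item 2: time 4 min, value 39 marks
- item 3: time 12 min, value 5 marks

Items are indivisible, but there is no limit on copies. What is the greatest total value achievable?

Best value-per-unit is item 2 at 39/4; filling with it alone gives 11×39 = 429.
Optimal mix: 2×item 1 + 10×item 2 → time 46, value 438.

438 marks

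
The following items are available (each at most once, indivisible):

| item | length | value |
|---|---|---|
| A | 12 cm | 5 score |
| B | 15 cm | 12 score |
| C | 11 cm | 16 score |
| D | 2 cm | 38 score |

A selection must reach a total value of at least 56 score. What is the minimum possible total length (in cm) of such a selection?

25

Subsets with value ≥ 56, sorted by total length:
- A+C+D: length 25, value 59
- B+C+D: length 28, value 66
Minimum length: 25 cm.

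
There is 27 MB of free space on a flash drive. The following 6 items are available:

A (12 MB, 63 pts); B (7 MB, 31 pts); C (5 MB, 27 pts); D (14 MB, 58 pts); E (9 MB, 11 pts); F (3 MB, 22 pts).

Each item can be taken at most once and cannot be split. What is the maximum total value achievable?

143 pts

Check high-value combinations within 27 MB:
- A+B+C+F: size 12+7+5+3=27, value 63+31+27+22=143
- A+B+C: size 12+7+5=24, value 63+31+27=121
- A+D: size 12+14=26, value 63+58=121
Best: 143 pts.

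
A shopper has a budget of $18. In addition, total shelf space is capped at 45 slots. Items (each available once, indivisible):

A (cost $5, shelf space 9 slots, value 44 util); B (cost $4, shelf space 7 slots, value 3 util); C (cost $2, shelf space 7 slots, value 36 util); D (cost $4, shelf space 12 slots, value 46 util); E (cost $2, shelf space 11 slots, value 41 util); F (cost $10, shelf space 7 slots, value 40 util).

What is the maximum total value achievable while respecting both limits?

Feasible sets respecting both limits:
- A+C+D+E: cost 13, shelf space 39, value 167
- C+D+E+F: cost 18, shelf space 37, value 163
- A+B+D+E: cost 15, shelf space 39, value 134
- A+D+E: cost 11, shelf space 32, value 131
Best: 167 util.

167 util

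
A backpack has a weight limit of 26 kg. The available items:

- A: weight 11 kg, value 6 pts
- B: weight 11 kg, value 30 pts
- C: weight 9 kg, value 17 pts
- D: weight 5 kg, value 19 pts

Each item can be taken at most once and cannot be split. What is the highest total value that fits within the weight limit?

66 pts

Check high-value combinations within 26 kg:
- B+C+D: weight 11+9+5=25, value 30+17+19=66
- B+D: weight 11+5=16, value 30+19=49
- B+C: weight 11+9=20, value 30+17=47
- A+C+D: weight 11+9+5=25, value 6+17+19=42
Best: 66 pts.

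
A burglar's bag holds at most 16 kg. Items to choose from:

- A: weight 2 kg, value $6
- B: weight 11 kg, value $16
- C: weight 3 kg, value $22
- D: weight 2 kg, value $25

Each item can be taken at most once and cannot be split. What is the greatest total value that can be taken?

$63

Check high-value combinations within 16 kg:
- B+C+D: weight 11+3+2=16, value 16+22+25=63
- A+C+D: weight 2+3+2=7, value 6+22+25=53
- C+D: weight 3+2=5, value 22+25=47
- A+B+D: weight 2+11+2=15, value 6+16+25=47
- A+B+C: weight 2+11+3=16, value 6+16+22=44
Best: $63.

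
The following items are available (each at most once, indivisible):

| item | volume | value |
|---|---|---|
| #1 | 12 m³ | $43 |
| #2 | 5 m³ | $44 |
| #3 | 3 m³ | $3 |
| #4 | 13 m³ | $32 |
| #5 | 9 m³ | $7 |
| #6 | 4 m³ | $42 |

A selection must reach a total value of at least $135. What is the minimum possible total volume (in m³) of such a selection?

30

Subsets with value ≥ 135, sorted by total volume:
- #1+#2+#5+#6: volume 30, value 136
- #1+#2+#3+#5+#6: volume 33, value 139
- #1+#2+#4+#6: volume 34, value 161
Minimum volume: 30 m³.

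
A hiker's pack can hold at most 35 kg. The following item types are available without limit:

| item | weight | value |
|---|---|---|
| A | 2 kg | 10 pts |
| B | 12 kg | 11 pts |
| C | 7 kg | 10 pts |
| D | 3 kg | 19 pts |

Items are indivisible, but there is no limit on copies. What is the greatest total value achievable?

Best value-per-unit is D at 19/3; filling with it alone gives 11×19 = 209.
Optimal mix: 1×A + 11×D → weight 35, value 219.

219 pts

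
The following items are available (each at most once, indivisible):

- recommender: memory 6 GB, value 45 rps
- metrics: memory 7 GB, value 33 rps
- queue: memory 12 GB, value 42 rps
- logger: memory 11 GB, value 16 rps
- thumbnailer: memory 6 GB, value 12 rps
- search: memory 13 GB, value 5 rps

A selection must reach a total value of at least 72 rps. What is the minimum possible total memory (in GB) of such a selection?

13

Subsets with value ≥ 72, sorted by total memory:
- recommender+metrics: memory 13, value 78
- recommender+queue: memory 18, value 87
- recommender+metrics+thumbnailer: memory 19, value 90
Minimum memory: 13 GB.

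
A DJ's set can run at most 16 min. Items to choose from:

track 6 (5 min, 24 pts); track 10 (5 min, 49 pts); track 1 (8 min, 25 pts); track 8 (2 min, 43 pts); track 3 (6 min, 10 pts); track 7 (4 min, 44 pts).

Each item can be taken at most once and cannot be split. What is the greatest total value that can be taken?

This is a 0/1 knapsack; check combinations near the capacity.
- track 6+track 10+track 8+track 7: duration 5+5+2+4=16, value 24+49+43+44=160
- track 10+track 8+track 7: duration 5+2+4=11, value 49+43+44=136
- track 6+track 10+track 7: duration 5+5+4=14, value 24+49+44=117
- track 10+track 1+track 8: duration 5+8+2=15, value 49+25+43=117
- track 6+track 10+track 8: duration 5+5+2=12, value 24+49+43=116
Best: 160 pts.

160 pts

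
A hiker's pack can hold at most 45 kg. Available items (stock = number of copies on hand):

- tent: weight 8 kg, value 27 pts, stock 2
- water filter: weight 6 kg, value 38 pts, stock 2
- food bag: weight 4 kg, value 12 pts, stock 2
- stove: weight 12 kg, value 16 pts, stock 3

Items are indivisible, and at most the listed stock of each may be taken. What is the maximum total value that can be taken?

Top feasible selections:
- 2×tent + 2×water filter + 1×food bag + 1×stove: weight 44, value 158
- 2×tent + 2×water filter + 2×food bag: weight 36, value 154
Best: 158 pts.

158 pts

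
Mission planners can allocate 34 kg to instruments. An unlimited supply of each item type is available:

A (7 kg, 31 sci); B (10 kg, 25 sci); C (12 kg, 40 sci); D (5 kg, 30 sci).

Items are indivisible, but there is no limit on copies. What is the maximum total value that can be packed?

182 sci

Best value-per-unit is D at 30/5; filling with it alone gives 6×30 = 180.
Optimal mix: 2×A + 4×D → mass 34, value 182.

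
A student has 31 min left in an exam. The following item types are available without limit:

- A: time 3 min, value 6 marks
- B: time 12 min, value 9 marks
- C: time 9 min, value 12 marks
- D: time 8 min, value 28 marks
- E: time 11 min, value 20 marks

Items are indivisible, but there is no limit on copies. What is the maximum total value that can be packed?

Best value-per-unit is D at 28/8; filling with it alone gives 3×28 = 84.
Optimal mix: 2×A + 3×D → time 30, value 96.

96 marks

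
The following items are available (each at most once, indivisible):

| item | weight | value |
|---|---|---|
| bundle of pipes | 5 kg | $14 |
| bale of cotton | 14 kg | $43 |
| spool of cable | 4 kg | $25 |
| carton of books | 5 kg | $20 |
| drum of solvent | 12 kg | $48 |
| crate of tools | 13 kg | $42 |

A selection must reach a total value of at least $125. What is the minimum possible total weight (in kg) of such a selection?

Subsets with value ≥ 125, sorted by total weight:
- spool of cable+carton of books+drum of solvent+crate of tools: weight 34, value 135
- bundle of pipes+spool of cable+drum of solvent+crate of tools: weight 34, value 129
Minimum weight: 34 kg.

34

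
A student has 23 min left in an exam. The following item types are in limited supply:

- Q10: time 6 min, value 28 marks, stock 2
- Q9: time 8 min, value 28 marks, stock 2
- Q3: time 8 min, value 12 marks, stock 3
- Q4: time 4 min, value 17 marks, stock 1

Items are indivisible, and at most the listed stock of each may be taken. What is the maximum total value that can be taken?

84 marks

Best selections within time 23 and stock limits:
- 2×Q10 + 1×Q9: time 20, value 84
- 1×Q10 + 2×Q9: time 22, value 84
- 2×Q10 + 1×Q4: time 16, value 73
- 1×Q10 + 1×Q9 + 1×Q4: time 18, value 73
Best: 84 marks.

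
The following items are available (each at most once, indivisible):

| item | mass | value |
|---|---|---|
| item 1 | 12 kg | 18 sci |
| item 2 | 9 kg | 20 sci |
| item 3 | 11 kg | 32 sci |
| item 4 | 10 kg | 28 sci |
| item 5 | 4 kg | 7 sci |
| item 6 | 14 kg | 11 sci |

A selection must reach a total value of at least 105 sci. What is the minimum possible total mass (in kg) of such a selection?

46

Subsets with value ≥ 105, sorted by total mass:
- item 1+item 2+item 3+item 4+item 5: mass 46, value 105
- item 1+item 2+item 3+item 4+item 6: mass 56, value 109
- item 1+item 2+item 3+item 4+item 5+item 6: mass 60, value 116
Minimum mass: 46 kg.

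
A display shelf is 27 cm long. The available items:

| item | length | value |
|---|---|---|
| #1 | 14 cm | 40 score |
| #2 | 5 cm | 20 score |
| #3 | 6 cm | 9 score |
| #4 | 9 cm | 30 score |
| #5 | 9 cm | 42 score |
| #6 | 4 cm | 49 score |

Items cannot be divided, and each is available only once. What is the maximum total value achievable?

141 score

Check high-value combinations within 27 cm:
- #2+#4+#5+#6: length 5+9+9+4=27, value 20+30+42+49=141
- #1+#5+#6: length 14+9+4=27, value 40+42+49=131
- #4+#5+#6: length 9+9+4=22, value 30+42+49=121
- #2+#3+#5+#6: length 5+6+9+4=24, value 20+9+42+49=120
- #1+#4+#6: length 14+9+4=27, value 40+30+49=119
Best: 141 score.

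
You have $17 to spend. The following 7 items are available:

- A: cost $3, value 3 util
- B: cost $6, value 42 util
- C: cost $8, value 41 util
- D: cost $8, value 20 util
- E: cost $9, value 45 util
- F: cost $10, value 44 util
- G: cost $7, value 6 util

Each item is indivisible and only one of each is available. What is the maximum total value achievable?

Check high-value combinations within $17:
- B+E: cost 6+9=15, value 42+45=87
- B+F: cost 6+10=16, value 42+44=86
- A+B+C: cost 3+6+8=17, value 3+42+41=86
Best: 87 util.

87 util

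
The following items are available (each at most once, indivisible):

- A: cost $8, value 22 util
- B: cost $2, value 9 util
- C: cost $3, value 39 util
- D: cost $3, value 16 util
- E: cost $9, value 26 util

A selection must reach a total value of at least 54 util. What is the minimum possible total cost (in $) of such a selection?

6

Subsets with value ≥ 54, sorted by total cost:
- C+D: cost 6, value 55
- B+C+D: cost 8, value 64
- A+C: cost 11, value 61
- C+E: cost 12, value 65
Minimum cost: 6 $.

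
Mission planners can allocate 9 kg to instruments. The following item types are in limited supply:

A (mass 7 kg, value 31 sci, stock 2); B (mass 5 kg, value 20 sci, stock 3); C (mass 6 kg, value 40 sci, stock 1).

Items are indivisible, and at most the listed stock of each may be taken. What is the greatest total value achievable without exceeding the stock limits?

Top feasible selections:
- 1×C: mass 6, value 40
- 1×A: mass 7, value 31
- 1×B: mass 5, value 20
Best: 40 sci.

40 sci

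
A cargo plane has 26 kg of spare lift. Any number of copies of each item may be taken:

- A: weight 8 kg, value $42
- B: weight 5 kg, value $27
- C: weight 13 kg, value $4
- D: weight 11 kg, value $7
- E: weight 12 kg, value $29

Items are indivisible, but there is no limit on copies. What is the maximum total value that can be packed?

Best value-per-unit is B at 27/5; filling with it alone gives 5×27 = 135.
Optimal mix: 2×A + 2×B → weight 26, value 138.

$138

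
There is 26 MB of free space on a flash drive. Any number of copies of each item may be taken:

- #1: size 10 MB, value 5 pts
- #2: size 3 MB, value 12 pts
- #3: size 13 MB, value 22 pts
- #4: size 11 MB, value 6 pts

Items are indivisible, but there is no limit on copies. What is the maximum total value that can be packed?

96 pts

Best value-per-unit is #2 at 12/3, and filling with it alone uses size 8×3=24. No mix of the others beats 8×12 = 96.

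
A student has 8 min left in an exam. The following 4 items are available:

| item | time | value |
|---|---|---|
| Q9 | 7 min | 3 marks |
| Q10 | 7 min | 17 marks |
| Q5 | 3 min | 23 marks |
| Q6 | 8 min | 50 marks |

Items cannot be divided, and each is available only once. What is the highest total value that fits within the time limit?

50 marks

This is a 0/1 knapsack; check combinations near the capacity.
- Q6: time 8, value 50
- Q5: time 3, value 23
- Q10: time 7, value 17
Best: 50 marks.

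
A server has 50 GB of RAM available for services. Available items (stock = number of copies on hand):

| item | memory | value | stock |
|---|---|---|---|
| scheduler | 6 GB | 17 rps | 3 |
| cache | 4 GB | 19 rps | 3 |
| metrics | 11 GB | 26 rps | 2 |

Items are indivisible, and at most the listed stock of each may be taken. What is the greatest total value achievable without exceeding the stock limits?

143 rps

Best selections within memory 50 and stock limits:
- 2×scheduler + 3×cache + 2×metrics: memory 46, value 143
- 3×scheduler + 2×cache + 2×metrics: memory 48, value 141
- 3×scheduler + 3×cache + 1×metrics: memory 41, value 134
- 1×scheduler + 3×cache + 2×metrics: memory 40, value 126
Best: 143 rps.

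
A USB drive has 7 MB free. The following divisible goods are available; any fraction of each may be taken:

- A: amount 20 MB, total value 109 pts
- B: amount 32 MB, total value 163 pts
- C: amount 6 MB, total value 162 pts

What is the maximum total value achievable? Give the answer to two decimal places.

Take in order of value per unit:
- C (162/6 per unit): all 6 → value 162, running total 162.00
- A (109/20 per unit): 1 of 20 → value 1×109/20 = 5.4500, running total 167.45
Total 167.45.

167.45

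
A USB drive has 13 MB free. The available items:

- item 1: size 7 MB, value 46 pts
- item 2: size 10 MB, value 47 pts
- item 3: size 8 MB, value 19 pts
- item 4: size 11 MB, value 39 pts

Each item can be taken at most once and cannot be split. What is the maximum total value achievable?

47 pts

This is a 0/1 knapsack; check combinations near the capacity.
- item 2: size 10, value 47
- item 1: size 7, value 46
- item 4: size 11, value 39
- item 3: size 8, value 19
Best: 47 pts.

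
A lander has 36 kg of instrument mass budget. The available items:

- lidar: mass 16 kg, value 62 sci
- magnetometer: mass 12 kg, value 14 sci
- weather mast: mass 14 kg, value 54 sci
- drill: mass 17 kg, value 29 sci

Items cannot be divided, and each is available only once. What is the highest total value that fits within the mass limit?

Check high-value combinations within 36 kg:
- lidar+weather mast: mass 16+14=30, value 62+54=116
- lidar+drill: mass 16+17=33, value 62+29=91
- weather mast+drill: mass 14+17=31, value 54+29=83
- lidar+magnetometer: mass 16+12=28, value 62+14=76
- magnetometer+weather mast: mass 12+14=26, value 14+54=68
Best: 116 sci.

116 sci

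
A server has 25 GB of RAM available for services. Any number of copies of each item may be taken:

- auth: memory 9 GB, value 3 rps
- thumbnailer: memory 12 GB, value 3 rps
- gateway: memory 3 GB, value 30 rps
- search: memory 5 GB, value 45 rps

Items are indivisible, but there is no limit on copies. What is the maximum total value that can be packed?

Best value-per-unit is gateway at 30/3, and filling with it alone uses memory 8×3=24. No mix of the others beats 8×30 = 240.

240 rps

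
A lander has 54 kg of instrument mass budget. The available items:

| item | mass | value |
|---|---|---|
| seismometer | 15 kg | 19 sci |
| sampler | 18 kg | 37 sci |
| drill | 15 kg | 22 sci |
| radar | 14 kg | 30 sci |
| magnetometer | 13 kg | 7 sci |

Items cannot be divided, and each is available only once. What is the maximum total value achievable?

89 sci

Check high-value combinations within 54 kg:
- sampler+drill+radar: mass 18+15+14=47, value 37+22+30=89
- seismometer+sampler+radar: mass 15+18+14=47, value 19+37+30=86
- seismometer+sampler+drill: mass 15+18+15=48, value 19+37+22=78
- sampler+radar+magnetometer: mass 18+14+13=45, value 37+30+7=74
- seismometer+drill+radar: mass 15+15+14=44, value 19+22+30=71
Best: 89 sci.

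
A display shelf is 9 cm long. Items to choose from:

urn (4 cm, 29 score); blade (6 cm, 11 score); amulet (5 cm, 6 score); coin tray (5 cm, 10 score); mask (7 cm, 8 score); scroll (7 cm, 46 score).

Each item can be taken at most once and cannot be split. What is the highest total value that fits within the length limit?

46 score

Check high-value combinations within 9 cm:
- scroll: length 7, value 46
- urn+coin tray: length 4+5=9, value 29+10=39
- urn+amulet: length 4+5=9, value 29+6=35
Best: 46 score.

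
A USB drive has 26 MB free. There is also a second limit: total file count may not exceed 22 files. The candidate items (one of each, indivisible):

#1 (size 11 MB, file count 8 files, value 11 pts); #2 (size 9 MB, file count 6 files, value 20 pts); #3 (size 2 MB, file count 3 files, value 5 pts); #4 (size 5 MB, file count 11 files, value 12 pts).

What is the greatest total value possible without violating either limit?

37 pts

Feasible sets respecting both limits:
- #2+#3+#4: size 16, file count 20, value 37
- #1+#2+#3: size 22, file count 17, value 36
- #2+#4: size 14, file count 17, value 32
Best: 37 pts.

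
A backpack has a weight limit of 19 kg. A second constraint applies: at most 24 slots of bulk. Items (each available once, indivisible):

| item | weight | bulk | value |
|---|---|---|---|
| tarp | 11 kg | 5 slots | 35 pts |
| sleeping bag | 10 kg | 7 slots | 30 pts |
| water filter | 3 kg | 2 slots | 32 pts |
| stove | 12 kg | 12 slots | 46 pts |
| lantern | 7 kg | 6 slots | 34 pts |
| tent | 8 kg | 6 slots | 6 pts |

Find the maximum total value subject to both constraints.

Feasible sets respecting both limits:
- stove+lantern: weight 19, bulk 18, value 80
- water filter+stove: weight 15, bulk 14, value 78
- water filter+lantern+tent: weight 18, bulk 14, value 72
Best: 80 pts.

80 pts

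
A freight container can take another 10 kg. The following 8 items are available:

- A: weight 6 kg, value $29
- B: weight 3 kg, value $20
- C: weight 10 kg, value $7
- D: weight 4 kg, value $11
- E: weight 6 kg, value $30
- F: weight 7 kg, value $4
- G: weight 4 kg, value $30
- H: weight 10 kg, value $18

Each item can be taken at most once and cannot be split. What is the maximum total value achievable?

$60

This is a 0/1 knapsack; check combinations near the capacity.
- E+G: weight 6+4=10, value 30+30=60
- A+G: weight 6+4=10, value 29+30=59
- B+G: weight 3+4=7, value 20+30=50
Best: $60.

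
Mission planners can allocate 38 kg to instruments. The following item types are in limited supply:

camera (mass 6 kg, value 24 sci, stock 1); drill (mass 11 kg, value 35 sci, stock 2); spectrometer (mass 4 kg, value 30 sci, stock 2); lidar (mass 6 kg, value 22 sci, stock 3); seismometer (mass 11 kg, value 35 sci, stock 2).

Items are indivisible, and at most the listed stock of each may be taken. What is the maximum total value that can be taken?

163 sci

Top feasible selections:
- 1×camera + 2×spectrometer + 2×lidar + 1×seismometer: mass 37, value 163
- 1×camera + 1×drill + 2×spectrometer + 2×lidar: mass 37, value 163
- 2×spectrometer + 3×lidar + 1×seismometer: mass 37, value 161
Best: 163 sci.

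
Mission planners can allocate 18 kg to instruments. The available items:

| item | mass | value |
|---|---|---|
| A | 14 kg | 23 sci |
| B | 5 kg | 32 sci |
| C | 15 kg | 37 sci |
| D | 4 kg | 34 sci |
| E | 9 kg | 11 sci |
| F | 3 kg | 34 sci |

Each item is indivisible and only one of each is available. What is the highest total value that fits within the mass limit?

100 sci

Check high-value combinations within 18 kg:
- B+D+F: mass 5+4+3=12, value 32+34+34=100
- D+E+F: mass 4+9+3=16, value 34+11+34=79
- B+E+F: mass 5+9+3=17, value 32+11+34=77
Best: 100 sci.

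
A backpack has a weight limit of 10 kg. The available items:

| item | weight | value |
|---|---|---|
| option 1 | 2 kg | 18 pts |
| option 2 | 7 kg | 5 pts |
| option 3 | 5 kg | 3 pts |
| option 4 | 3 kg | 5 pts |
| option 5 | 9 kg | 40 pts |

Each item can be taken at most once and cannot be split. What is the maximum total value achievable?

This is a 0/1 knapsack; check combinations near the capacity.
- option 5: weight 9, value 40
- option 1+option 3+option 4: weight 2+5+3=10, value 18+3+5=26
- option 1+option 4: weight 2+3=5, value 18+5=23
- option 1+option 2: weight 2+7=9, value 18+5=23
Best: 40 pts.

40 pts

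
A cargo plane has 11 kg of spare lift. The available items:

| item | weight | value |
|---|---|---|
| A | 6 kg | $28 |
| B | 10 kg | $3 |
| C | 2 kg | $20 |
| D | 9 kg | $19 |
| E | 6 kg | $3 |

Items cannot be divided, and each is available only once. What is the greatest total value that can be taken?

Check high-value combinations within 11 kg:
- A+C: weight 6+2=8, value 28+20=48
- C+D: weight 2+9=11, value 20+19=39
- A: weight 6, value 28
- C+E: weight 2+6=8, value 20+3=23
Best: $48.

$48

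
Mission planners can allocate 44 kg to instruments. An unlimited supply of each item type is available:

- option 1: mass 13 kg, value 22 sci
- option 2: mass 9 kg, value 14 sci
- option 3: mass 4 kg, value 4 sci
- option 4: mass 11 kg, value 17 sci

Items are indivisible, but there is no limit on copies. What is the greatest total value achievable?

72 sci

Best value-per-unit is option 1 at 22/13; filling with it alone gives 3×22 = 66.
Optimal mix: 2×option 1 + 2×option 2 → mass 44, value 72.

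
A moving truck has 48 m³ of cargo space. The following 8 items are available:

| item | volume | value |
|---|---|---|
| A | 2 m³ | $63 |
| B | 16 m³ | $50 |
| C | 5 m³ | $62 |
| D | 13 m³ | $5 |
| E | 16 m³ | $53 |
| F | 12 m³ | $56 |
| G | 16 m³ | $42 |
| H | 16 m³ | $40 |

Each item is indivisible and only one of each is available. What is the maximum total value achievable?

Check high-value combinations within 48 m³:
- A+C+D+E+F: volume 2+5+13+16+12=48, value 63+62+5+53+56=239
- A+B+C+D+F: volume 2+16+5+13+12=48, value 63+50+62+5+56=236
- A+C+E+F: volume 2+5+16+12=35, value 63+62+53+56=234
- A+B+C+F: volume 2+16+5+12=35, value 63+50+62+56=231
Best: $239.

$239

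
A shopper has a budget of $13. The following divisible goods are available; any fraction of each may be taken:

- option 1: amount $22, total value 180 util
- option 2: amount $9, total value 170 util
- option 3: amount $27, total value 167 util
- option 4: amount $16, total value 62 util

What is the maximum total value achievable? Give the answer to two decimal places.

202.73

Take in order of value per unit:
- option 2 (170/9 per unit): all 9 → value 170, running total 170.00
- option 1 (180/22 per unit): 4 of 22 → value 4×180/22 = 32.7273, running total 202.73
Total 202.73.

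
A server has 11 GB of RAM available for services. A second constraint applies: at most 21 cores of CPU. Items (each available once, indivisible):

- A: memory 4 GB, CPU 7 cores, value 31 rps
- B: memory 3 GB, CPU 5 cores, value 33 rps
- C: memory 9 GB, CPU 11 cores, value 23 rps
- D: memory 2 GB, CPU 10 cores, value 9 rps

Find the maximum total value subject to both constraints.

Feasible sets respecting both limits:
- A+B: memory 7, CPU 12, value 64
- B+D: memory 5, CPU 15, value 42
- A+D: memory 6, CPU 17, value 40
Best: 64 rps.

64 rps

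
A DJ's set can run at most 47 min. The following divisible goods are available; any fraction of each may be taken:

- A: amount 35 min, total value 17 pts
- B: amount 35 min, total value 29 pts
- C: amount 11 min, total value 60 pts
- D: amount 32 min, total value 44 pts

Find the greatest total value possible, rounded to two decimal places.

Take in order of value per unit:
- C (60/11 per unit): all 11 → value 60, running total 60.00
- D (44/32 per unit): all 32 → value 44, running total 104.00
- B (29/35 per unit): 4 of 35 → value 4×29/35 = 3.3143, running total 107.31
Total 107.31.

107.31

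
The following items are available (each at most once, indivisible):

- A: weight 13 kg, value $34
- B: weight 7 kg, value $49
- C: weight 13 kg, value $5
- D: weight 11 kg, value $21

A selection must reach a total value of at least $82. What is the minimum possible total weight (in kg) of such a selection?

Subsets with value ≥ 82, sorted by total weight:
- A+B: weight 20, value 83
- A+B+D: weight 31, value 104
- A+B+C: weight 33, value 88
Minimum weight: 20 kg.

20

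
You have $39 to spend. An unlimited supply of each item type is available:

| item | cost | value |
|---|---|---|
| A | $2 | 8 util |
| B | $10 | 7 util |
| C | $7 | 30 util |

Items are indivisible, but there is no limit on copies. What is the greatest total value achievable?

Best value-per-unit is C at 30/7; filling with it alone gives 5×30 = 150.
Optimal mix: 2×A + 5×C → cost 39, value 166.

166 util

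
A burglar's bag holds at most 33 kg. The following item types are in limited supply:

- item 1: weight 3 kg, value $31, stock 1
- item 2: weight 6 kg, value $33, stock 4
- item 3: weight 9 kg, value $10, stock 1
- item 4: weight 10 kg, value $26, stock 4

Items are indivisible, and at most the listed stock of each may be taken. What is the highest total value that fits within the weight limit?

$163

Top feasible selections:
- 1×item 1 + 4×item 2: weight 27, value 163
- 1×item 1 + 3×item 2 + 1×item 4: weight 31, value 156
- 4×item 2 + 1×item 3: weight 33, value 142
Best: $163.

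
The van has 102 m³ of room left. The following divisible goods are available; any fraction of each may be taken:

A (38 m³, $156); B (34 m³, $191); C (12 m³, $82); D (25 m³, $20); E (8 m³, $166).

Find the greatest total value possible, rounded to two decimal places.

Take in order of value per unit:
- E (166/8 per unit): all 8 → value 166, running total 166.00
- C (82/12 per unit): all 12 → value 82, running total 248.00
- B (191/34 per unit): all 34 → value 191, running total 439.00
- A (156/38 per unit): all 38 → value 156, running total 595.00
- D (20/25 per unit): 10 of 25 → value 10×20/25 = 8.0000, running total 603.00
Total 603.00.

603.00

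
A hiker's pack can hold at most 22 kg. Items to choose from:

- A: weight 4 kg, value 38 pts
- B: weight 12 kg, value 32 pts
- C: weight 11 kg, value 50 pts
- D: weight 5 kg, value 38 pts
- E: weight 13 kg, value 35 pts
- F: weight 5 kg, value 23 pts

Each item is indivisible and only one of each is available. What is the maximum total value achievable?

126 pts

Check high-value combinations within 22 kg:
- A+C+D: weight 4+11+5=20, value 38+50+38=126
- A+C+F: weight 4+11+5=20, value 38+50+23=111
- C+D+F: weight 11+5+5=21, value 50+38+23=111
Best: 126 pts.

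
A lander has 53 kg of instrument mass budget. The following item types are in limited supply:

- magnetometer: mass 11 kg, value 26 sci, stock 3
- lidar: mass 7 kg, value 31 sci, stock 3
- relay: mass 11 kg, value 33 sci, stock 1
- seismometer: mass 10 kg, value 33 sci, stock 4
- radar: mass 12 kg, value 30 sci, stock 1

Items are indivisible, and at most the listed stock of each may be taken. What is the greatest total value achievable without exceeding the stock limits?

192 sci

Top feasible selections:
- 3×lidar + 3×seismometer: mass 51, value 192
- 3×lidar + 1×relay + 2×seismometer: mass 52, value 192
- 3×lidar + 2×seismometer + 1×radar: mass 53, value 189
Best: 192 sci.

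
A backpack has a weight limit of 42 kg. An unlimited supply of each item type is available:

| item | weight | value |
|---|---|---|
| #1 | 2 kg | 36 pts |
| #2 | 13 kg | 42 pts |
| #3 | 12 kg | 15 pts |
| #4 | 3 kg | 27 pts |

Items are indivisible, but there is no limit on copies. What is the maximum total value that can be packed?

Best value-per-unit is #1 at 36/2, and filling with it alone uses weight 21×2=42. No mix of the others beats 21×36 = 756.

756 pts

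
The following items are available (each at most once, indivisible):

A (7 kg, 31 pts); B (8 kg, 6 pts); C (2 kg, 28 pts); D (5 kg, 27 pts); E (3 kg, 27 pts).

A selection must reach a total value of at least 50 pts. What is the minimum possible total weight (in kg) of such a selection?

Subsets with value ≥ 50, sorted by total weight:
- C+E: weight 5, value 55
- C+D: weight 7, value 55
- D+E: weight 8, value 54
- A+C: weight 9, value 59
Minimum weight: 5 kg.

5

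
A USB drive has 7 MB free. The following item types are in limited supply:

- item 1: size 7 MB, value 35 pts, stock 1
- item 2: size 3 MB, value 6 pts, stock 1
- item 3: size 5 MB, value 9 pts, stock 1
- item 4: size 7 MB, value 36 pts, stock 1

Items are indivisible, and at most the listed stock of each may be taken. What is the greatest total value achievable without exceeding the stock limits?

36 pts

Top feasible selections:
- 1×item 4: size 7, value 36
- 1×item 1: size 7, value 35
Best: 36 pts.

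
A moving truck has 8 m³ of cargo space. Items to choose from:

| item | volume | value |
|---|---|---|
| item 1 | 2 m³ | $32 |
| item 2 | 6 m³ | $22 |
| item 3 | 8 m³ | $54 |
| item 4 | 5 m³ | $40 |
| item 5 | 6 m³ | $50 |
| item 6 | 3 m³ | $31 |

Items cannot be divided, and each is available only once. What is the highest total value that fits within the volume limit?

This is a 0/1 knapsack; check combinations near the capacity.
- item 1+item 5: volume 2+6=8, value 32+50=82
- item 1+item 4: volume 2+5=7, value 32+40=72
- item 4+item 6: volume 5+3=8, value 40+31=71
- item 1+item 6: volume 2+3=5, value 32+31=63
Best: $82.

$82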